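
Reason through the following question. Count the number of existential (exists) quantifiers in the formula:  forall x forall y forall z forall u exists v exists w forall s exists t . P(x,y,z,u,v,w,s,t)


Quantifier prefix: forall x forall y forall z forall u exists v exists w forall s exists t
Mark each quantifier type:
  U U U U E E U E
Universal count = 5, Existential count = 3
Asked for existential (exists) quantifiers: 3

3


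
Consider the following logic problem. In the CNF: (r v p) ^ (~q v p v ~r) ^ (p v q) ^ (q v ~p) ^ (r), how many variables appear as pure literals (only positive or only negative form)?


Check each variable for pure literal status:
p: mixed (not pure)
q: mixed (not pure)
r: mixed (not pure)
Pure literal count = 0

0


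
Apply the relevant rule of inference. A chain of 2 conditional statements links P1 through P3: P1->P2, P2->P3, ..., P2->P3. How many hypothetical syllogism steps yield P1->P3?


With 2 implications in a chain connecting 3 propositions:
P1->P2, P2->P3, ..., P2->P3
Steps needed = (number of implications) - 1 = 2 - 1 = 1

1


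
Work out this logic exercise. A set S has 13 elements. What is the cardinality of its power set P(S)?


The power set of a set with n elements has 2^n elements.
|P(S)| = 2^13 = 8192

8192


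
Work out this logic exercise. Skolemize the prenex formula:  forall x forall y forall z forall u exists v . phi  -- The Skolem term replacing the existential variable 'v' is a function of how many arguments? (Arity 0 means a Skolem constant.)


Quantifier prefix: forall x forall y forall z forall u exists v
'v' is existentially quantified at position 5.
Universal variables preceding it: x, y, z, u
Skolem function arity = 4

4


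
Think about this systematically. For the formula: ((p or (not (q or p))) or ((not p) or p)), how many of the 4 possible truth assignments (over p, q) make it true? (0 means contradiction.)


Check all 4 assignments:
p=0, q=0: 1
p=0, q=1: 1
p=1, q=0: 1
p=1, q=1: 1
Count of True = 4

4


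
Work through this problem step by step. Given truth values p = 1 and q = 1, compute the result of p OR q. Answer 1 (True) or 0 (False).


p = 1, q = 1
Operation: p OR q
Evaluate: 1 OR 1 = 1

1


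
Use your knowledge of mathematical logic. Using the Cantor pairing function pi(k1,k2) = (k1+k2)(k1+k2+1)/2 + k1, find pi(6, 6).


k1 + k2 = 12
(k1+k2)(k1+k2+1)/2 = 12 * 13 / 2 = 78
pi = 78 + 6 = 84

84


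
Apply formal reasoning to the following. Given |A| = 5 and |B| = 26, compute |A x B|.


The Cartesian product A x B contains all ordered pairs (a, b).
|A x B| = |A| * |B| = 5 * 26 = 130

130


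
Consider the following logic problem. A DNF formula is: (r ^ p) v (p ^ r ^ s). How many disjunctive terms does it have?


A DNF formula is a disjunction of terms (conjunctions).
Terms are separated by v.
Counting the disjuncts: 2 terms.

2


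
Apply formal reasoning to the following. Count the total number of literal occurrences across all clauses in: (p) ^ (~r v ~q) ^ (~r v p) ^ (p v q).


Counting literals in each clause:
Clause 1: 1 literal(s)
Clause 2: 2 literal(s)
Clause 3: 2 literal(s)
Clause 4: 2 literal(s)
Total = 7

7


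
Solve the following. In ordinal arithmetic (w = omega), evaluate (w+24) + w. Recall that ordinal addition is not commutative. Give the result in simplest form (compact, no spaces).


Compute (w+24) + w.
Ordinal + is associative but NOT commutative; for finite n>0, n + w = w but w + n stays w+n.
(w+24) + w = w + (24+w) = w + w = w*2 (the finite tail 24 is absorbed by the right w).
Result = w*2

w*2


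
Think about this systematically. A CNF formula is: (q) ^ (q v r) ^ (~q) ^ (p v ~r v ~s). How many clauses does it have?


A CNF formula is a conjunction of clauses.
Clauses are separated by ^.
Counting the conjuncts: 4 clauses.

4


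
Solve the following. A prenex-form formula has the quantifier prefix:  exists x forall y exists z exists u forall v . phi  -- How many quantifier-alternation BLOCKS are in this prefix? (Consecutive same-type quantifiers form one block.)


Quantifier-type sequence: E A E E A  (A=forall, E=exists)
Group into maximal same-type runs:
  Ex1 | Ax1 | Ex2 | Ax1
Number of blocks = 4

4


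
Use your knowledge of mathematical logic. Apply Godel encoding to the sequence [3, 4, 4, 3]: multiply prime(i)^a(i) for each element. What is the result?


Encode each element as an exponent of the corresponding prime:
  2^3 = 8
  3^4 = 81
  5^4 = 625
  7^3 = 343
Product = 8 * 81 * 625 * 343 = 138915000

138915000


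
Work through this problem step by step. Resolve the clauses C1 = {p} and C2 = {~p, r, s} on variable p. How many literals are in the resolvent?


Remove p from C1 and ~p from C2.
C1 remainder: {}
C2 remainder: {r, s}
Union (resolvent): {r, s}
Resolvent has 2 literal(s).

2


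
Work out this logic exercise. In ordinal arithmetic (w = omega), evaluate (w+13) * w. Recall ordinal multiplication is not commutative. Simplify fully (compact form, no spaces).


Compute (w+13) * w.
Ordinal * is associative and left-distributive over +, but NOT commutative; for finite n>1, n*w = w but w*n stays w*n.
(w+13) * w = sup{(w+13)*k : k<w} = sup{w*k+13} = w^2 (the +13 tail is absorbed in the limit).
Result = w^2

w^2


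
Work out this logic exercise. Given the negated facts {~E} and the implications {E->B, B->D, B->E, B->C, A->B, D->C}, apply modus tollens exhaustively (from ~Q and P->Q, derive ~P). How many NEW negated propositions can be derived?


Initial negated facts: {~E}
Apply modus tollens to closure:
  ~E and B->E  =>  ~B
  ~B and A->B  =>  ~A
Final negated: {~A, ~B, ~E}
New negations: {~A, ~B}
Count = 2

2


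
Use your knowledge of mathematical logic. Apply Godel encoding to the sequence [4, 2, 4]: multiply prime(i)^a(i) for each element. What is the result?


Encode each element as an exponent of the corresponding prime:
  2^4 = 16
  3^2 = 9
  5^4 = 625
Product = 16 * 9 * 625 = 90000

90000


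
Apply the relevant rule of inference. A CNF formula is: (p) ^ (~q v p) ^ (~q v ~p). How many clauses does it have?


A CNF formula is a conjunction of clauses.
Clauses are separated by ^.
Counting the conjuncts: 3 clauses.

3


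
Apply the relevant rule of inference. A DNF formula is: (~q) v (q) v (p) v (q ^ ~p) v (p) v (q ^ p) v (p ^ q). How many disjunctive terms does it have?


A DNF formula is a disjunction of terms (conjunctions).
Terms are separated by v.
Counting the disjuncts: 7 terms.

7


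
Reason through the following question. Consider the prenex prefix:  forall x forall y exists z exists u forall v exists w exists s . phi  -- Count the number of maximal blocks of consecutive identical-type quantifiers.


Quantifier-type sequence: A A E E A E E  (A=forall, E=exists)
Group into maximal same-type runs:
  Ax2 | Ex2 | Ax1 | Ex2
Number of blocks = 4

4


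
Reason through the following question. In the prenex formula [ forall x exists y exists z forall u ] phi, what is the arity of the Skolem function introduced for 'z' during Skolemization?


Quantifier prefix: forall x exists y exists z forall u
'z' is existentially quantified at position 3.
Universal variables preceding it: x
Skolem function arity = 1

1


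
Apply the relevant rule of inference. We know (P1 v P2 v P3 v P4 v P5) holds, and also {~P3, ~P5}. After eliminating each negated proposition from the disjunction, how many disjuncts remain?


Original disjuncts (5): P1, P2, P3, P4, P5
Negated (eliminate): ~P3, ~P5
Remaining disjuncts: P1, P2, P4
Count = 5 - 2 = 3

3


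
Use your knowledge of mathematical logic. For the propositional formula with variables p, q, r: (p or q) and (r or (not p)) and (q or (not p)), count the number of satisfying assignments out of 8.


Evaluate all 8 assignments for p, q, r:
p=0, q=0, r=0: 0
p=0, q=0, r=1: 0
p=0, q=1, r=0: 1
p=0, q=1, r=1: 1
p=1, q=0, r=0: 0
p=1, q=0, r=1: 0
p=1, q=1, r=0: 0
p=1, q=1, r=1: 1
Satisfying count = 3

3


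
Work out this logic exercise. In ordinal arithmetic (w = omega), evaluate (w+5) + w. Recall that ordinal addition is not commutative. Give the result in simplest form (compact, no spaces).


Compute (w+5) + w.
Ordinal + is associative but NOT commutative; for finite n>0, n + w = w but w + n stays w+n.
(w+5) + w = w + (5+w) = w + w = w*2 (the finite tail 5 is absorbed by the right w).
Result = w*2

w*2


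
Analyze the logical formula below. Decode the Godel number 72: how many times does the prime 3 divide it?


Factorize 72 by dividing by 3 repeatedly.
Division steps: 3 divides 72 exactly 2 time(s).
Exponent of 3 = 2

2


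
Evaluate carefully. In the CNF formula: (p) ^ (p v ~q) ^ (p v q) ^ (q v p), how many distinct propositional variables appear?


Identify each variable that appears in the formula.
Variables found: p, q
Count = 2

2


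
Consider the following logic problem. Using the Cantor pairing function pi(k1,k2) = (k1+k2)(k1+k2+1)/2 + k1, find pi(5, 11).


k1 + k2 = 16
(k1+k2)(k1+k2+1)/2 = 16 * 17 / 2 = 136
pi = 136 + 5 = 141

141


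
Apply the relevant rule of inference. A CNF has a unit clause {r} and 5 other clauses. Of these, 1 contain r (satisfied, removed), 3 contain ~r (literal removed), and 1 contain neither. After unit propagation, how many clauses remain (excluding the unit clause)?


Satisfied (removed): 1
Shortened (remain): 3
Unchanged (remain): 1
Remaining = 3 + 1 = 4

4


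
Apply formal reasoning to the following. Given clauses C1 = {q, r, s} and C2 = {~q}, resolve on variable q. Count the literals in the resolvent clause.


Remove q from C1 and ~q from C2.
C1 remainder: {r, s}
C2 remainder: {}
Union (resolvent): {r, s}
Resolvent has 2 literal(s).

2


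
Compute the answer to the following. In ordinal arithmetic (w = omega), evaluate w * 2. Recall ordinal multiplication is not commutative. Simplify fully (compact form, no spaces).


Compute w * 2.
Ordinal * is associative and left-distributive over +, but NOT commutative; for finite n>1, n*w = w but w*n stays w*n.
w * 2 means 2 copies of w concatenated: w*2.
Result = w*2

w*2


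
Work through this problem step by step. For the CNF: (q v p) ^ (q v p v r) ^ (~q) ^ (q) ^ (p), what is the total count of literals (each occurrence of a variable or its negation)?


Counting literals in each clause:
Clause 1: 2 literal(s)
Clause 2: 3 literal(s)
Clause 3: 1 literal(s)
Clause 4: 1 literal(s)
Clause 5: 1 literal(s)
Total = 8

8


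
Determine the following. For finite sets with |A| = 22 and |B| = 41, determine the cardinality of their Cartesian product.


The Cartesian product A x B contains all ordered pairs (a, b).
|A x B| = |A| * |B| = 22 * 41 = 902

902


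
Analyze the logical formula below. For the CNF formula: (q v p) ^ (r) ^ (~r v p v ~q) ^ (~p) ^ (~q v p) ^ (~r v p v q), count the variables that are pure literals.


Check each variable for pure literal status:
p: mixed (not pure)
q: mixed (not pure)
r: mixed (not pure)
Pure literal count = 0

0


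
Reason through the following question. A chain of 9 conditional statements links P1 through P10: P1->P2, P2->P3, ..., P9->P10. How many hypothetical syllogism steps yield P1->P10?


With 9 implications in a chain connecting 10 propositions:
P1->P2, P2->P3, ..., P9->P10
Steps needed = (number of implications) - 1 = 9 - 1 = 8

8


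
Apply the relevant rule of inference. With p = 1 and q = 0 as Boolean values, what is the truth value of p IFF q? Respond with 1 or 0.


p = 1, q = 0
Operation: p IFF q
Evaluate: 1 IFF 0 = 0

0


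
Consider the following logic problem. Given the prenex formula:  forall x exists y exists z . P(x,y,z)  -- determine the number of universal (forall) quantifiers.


Quantifier prefix: forall x exists y exists z
Mark each quantifier type:
  U E E
Universal count = 1, Existential count = 2
Asked for universal (forall) quantifiers: 1

1


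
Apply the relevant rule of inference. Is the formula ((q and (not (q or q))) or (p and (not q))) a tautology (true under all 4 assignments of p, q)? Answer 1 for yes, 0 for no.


Check all 4 assignments:
p=0, q=0: 0
p=0, q=1: 0
p=1, q=0: 1
p=1, q=1: 0
Satisfying count = 1/4.
Tautology iff count = 4: no.

0


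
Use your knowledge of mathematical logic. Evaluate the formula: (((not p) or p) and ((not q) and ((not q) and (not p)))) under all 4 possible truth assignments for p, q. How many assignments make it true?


Check all 4 assignments:
p=0, q=0: 1
p=0, q=1: 0
p=1, q=0: 0
p=1, q=1: 0
Count of True = 1

1


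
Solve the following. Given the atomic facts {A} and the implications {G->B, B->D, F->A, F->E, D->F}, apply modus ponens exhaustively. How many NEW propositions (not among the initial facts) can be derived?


Initial facts: {A}
Apply modus ponens to closure:
  (no implication fires)
Final known: {A}
New propositions: {(none)}
Count = 0

0


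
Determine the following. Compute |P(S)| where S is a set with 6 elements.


The power set of a set with n elements has 2^n elements.
|P(S)| = 2^6 = 64

64


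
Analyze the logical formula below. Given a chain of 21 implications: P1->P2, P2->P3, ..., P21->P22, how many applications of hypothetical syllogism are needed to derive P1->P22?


With 21 implications in a chain connecting 22 propositions:
P1->P2, P2->P3, ..., P21->P22
Steps needed = (number of implications) - 1 = 21 - 1 = 20

20


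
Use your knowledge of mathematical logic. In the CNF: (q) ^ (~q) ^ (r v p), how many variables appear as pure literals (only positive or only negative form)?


Check each variable for pure literal status:
p: pure positive
q: mixed (not pure)
r: pure positive
Pure literal count = 2

2


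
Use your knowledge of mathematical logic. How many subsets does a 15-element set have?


The power set of a set with n elements has 2^n elements.
|P(S)| = 2^15 = 32768

32768


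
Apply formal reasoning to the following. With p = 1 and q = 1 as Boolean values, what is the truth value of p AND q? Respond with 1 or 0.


p = 1, q = 1
Operation: p AND q
Evaluate: 1 AND 1 = 1

1


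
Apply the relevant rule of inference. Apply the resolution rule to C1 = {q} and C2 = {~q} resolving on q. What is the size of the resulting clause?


Remove q from C1 and ~q from C2.
C1 remainder: {}
C2 remainder: {}
Union (resolvent): {} (empty clause)
Resolvent has 0 literal(s).

0


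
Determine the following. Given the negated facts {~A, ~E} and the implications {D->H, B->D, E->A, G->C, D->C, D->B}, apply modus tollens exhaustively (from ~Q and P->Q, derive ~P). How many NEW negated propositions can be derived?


Initial negated facts: {~A, ~E}
Apply modus tollens to closure:
  (no implication fires)
Final negated: {~A, ~E}
New negations: {(none)}
Count = 0

0


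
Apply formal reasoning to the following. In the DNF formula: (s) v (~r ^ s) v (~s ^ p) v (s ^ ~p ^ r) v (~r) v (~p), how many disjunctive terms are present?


A DNF formula is a disjunction of terms (conjunctions).
Terms are separated by v.
Counting the disjuncts: 6 terms.

6


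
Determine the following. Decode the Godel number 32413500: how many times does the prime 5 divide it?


Factorize 32413500 by dividing by 5 repeatedly.
Division steps: 5 divides 32413500 exactly 3 time(s).
Exponent of 5 = 3

3


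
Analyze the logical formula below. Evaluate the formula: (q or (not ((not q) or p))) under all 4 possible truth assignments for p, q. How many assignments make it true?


Check all 4 assignments:
p=0, q=0: 0
p=0, q=1: 1
p=1, q=0: 0
p=1, q=1: 1
Count of True = 2

2


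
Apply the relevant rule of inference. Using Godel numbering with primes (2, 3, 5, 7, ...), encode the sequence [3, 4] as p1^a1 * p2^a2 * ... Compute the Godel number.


Encode each element as an exponent of the corresponding prime:
  2^3 = 8
  3^4 = 81
Product = 8 * 81 = 648

648


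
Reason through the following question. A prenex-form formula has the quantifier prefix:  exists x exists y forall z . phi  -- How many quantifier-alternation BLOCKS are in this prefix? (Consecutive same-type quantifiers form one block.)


Quantifier-type sequence: E E A  (A=forall, E=exists)
Group into maximal same-type runs:
  Ex2 | Ax1
Number of blocks = 2

2


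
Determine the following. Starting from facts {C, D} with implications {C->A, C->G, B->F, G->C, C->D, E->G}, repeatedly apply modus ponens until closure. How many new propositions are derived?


Initial facts: {C, D}
Apply modus ponens to closure:
  C and C->A  =>  A
  C and C->G  =>  G
Final known: {A, C, D, G}
New propositions: {A, G}
Count = 2

2


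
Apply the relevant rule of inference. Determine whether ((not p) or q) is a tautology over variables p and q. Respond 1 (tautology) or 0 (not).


Check all 4 assignments:
p=0, q=0: 1
p=0, q=1: 1
p=1, q=0: 0
p=1, q=1: 1
Satisfying count = 3/4.
Tautology iff count = 4: no.

0


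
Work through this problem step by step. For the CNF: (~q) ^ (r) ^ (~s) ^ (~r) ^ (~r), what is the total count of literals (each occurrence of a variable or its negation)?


Counting literals in each clause:
Clause 1: 1 literal(s)
Clause 2: 1 literal(s)
Clause 3: 1 literal(s)
Clause 4: 1 literal(s)
Clause 5: 1 literal(s)
Total = 5

5


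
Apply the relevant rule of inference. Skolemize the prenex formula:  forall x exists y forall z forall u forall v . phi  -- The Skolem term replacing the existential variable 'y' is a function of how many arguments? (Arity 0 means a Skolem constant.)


Quantifier prefix: forall x exists y forall z forall u forall v
'y' is existentially quantified at position 2.
Universal variables preceding it: x
Skolem function arity = 1

1


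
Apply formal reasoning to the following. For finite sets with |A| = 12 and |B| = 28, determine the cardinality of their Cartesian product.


The Cartesian product A x B contains all ordered pairs (a, b).
|A x B| = |A| * |B| = 12 * 28 = 336

336


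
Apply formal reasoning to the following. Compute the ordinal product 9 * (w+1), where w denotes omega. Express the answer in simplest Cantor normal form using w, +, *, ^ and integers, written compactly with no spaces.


Compute 9 * (w+1).
Ordinal * is associative and left-distributive over +, but NOT commutative; for finite n>1, n*w = w but w*n stays w*n.
By left-distributivity: 9 * (w+1) = 9*w + 9*1 = w + 9 = w+9.
Result = w+9

w+9


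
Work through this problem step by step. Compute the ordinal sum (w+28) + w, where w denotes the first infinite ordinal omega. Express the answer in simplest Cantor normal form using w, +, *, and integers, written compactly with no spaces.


Compute (w+28) + w.
Ordinal + is associative but NOT commutative; for finite n>0, n + w = w but w + n stays w+n.
(w+28) + w = w + (28+w) = w + w = w*2 (the finite tail 28 is absorbed by the right w).
Result = w*2

w*2


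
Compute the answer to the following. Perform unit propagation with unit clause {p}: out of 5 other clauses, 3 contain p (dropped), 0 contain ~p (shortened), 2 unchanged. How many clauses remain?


Satisfied (removed): 3
Shortened (remain): 0
Unchanged (remain): 2
Remaining = 0 + 2 = 2

2


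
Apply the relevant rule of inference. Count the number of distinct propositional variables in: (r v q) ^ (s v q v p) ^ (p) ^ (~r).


Identify each variable that appears in the formula.
Variables found: p, q, r, s
Count = 4

4


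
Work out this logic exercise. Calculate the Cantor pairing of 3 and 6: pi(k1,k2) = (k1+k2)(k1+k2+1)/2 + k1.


k1 + k2 = 9
(k1+k2)(k1+k2+1)/2 = 9 * 10 / 2 = 45
pi = 45 + 3 = 48

48


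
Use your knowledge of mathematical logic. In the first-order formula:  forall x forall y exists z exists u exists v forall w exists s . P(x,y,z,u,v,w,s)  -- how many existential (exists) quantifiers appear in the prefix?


Quantifier prefix: forall x forall y exists z exists u exists v forall w exists s
Mark each quantifier type:
  U U E E E U E
Universal count = 3, Existential count = 4
Asked for existential (exists) quantifiers: 4

4


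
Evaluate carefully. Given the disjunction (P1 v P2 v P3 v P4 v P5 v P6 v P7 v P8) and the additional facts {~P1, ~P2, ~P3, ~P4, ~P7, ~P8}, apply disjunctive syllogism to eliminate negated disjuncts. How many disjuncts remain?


Original disjuncts (8): P1, P2, P3, P4, P5, P6, P7, P8
Negated (eliminate): ~P1, ~P2, ~P3, ~P4, ~P7, ~P8
Remaining disjuncts: P5, P6
Count = 8 - 6 = 2

2


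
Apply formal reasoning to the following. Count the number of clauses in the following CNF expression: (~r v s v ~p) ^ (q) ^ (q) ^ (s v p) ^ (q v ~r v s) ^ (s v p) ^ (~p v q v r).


A CNF formula is a conjunction of clauses.
Clauses are separated by ^.
Counting the conjuncts: 7 clauses.

7


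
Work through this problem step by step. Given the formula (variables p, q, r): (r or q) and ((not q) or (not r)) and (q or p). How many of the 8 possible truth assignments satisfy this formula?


Evaluate all 8 assignments for p, q, r:
p=0, q=0, r=0: 0
p=0, q=0, r=1: 0
p=0, q=1, r=0: 1
p=0, q=1, r=1: 0
p=1, q=0, r=0: 0
p=1, q=0, r=1: 1
p=1, q=1, r=0: 1
p=1, q=1, r=1: 0
Satisfying count = 3

3


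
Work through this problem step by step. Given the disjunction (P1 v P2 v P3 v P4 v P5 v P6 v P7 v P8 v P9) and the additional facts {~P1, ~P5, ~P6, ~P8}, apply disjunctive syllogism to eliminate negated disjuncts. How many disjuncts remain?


Original disjuncts (9): P1, P2, P3, P4, P5, P6, P7, P8, P9
Negated (eliminate): ~P1, ~P5, ~P6, ~P8
Remaining disjuncts: P2, P3, P4, P7, P9
Count = 9 - 4 = 5

5


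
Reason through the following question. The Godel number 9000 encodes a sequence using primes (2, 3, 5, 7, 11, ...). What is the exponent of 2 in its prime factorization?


Factorize 9000 by dividing by 2 repeatedly.
Division steps: 2 divides 9000 exactly 3 time(s).
Exponent of 2 = 3

3


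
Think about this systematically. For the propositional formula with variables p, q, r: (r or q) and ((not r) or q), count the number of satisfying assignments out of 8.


Evaluate all 8 assignments for p, q, r:
p=0, q=0, r=0: 0
p=0, q=0, r=1: 0
p=0, q=1, r=0: 1
p=0, q=1, r=1: 1
p=1, q=0, r=0: 0
p=1, q=0, r=1: 0
p=1, q=1, r=0: 1
p=1, q=1, r=1: 1
Satisfying count = 4

4


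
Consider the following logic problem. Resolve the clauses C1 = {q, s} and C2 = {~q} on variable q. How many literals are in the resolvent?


Remove q from C1 and ~q from C2.
C1 remainder: {s}
C2 remainder: {}
Union (resolvent): {s}
Resolvent has 1 literal(s).

1


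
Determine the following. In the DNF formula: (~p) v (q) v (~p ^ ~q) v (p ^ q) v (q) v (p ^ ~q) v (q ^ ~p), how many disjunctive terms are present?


A DNF formula is a disjunction of terms (conjunctions).
Terms are separated by v.
Counting the disjuncts: 7 terms.

7


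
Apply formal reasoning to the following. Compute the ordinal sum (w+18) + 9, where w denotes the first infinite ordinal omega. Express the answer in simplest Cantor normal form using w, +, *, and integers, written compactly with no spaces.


Compute (w+18) + 9.
Ordinal + is associative but NOT commutative; for finite n>0, n + w = w but w + n stays w+n.
By associativity: (w+18) + 9 = w + (18+9) = w+27.
Result = w+27

w+27


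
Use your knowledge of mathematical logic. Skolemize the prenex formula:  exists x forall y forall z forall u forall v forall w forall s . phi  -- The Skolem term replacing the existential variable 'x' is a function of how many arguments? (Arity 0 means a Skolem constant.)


Quantifier prefix: exists x forall y forall z forall u forall v forall w forall s
'x' is existentially quantified at position 1.
No universal quantifiers precede it.
Skolem function arity = 0 (a Skolem constant)

0


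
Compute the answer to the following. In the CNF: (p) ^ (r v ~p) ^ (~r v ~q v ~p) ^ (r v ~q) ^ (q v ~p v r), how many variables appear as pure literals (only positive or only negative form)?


Check each variable for pure literal status:
p: mixed (not pure)
q: mixed (not pure)
r: mixed (not pure)
Pure literal count = 0

0


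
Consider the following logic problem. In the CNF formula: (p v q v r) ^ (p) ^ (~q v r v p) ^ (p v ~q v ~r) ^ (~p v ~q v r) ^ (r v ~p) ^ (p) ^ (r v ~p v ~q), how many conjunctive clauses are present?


A CNF formula is a conjunction of clauses.
Clauses are separated by ^.
Counting the conjuncts: 8 clauses.

8


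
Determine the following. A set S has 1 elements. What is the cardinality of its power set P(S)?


The power set of a set with n elements has 2^n elements.
|P(S)| = 2^1 = 2

2


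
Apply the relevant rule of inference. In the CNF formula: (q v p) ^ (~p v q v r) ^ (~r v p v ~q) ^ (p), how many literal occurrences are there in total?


Counting literals in each clause:
Clause 1: 2 literal(s)
Clause 2: 3 literal(s)
Clause 3: 3 literal(s)
Clause 4: 1 literal(s)
Total = 9

9


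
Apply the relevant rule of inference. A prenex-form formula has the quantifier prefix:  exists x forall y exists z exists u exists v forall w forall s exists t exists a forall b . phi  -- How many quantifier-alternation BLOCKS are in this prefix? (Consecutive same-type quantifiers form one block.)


Quantifier-type sequence: E A E E E A A E E A  (A=forall, E=exists)
Group into maximal same-type runs:
  Ex1 | Ax1 | Ex3 | Ax2 | Ex2 | Ax1
Number of blocks = 6

6


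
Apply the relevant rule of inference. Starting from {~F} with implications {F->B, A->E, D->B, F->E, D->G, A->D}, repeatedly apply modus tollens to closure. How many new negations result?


Initial negated facts: {~F}
Apply modus tollens to closure:
  (no implication fires)
Final negated: {~F}
New negations: {(none)}
Count = 0

0


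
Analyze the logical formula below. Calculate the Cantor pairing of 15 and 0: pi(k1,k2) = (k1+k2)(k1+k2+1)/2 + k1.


k1 + k2 = 15
(k1+k2)(k1+k2+1)/2 = 15 * 16 / 2 = 120
pi = 120 + 15 = 135

135


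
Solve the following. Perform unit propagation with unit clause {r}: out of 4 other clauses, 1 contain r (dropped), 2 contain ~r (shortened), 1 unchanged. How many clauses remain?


Satisfied (removed): 1
Shortened (remain): 2
Unchanged (remain): 1
Remaining = 2 + 1 = 3

3


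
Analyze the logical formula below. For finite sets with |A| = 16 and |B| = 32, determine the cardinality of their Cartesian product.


The Cartesian product A x B contains all ordered pairs (a, b).
|A x B| = |A| * |B| = 16 * 32 = 512

512


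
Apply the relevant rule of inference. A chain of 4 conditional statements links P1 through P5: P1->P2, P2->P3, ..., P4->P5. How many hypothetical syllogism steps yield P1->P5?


With 4 implications in a chain connecting 5 propositions:
P1->P2, P2->P3, ..., P4->P5
Steps needed = (number of implications) - 1 = 4 - 1 = 3

3


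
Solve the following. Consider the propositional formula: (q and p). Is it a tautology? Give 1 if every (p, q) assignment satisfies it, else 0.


Check all 4 assignments:
p=0, q=0: 0
p=0, q=1: 0
p=1, q=0: 0
p=1, q=1: 1
Satisfying count = 1/4.
Tautology iff count = 4: no.

0


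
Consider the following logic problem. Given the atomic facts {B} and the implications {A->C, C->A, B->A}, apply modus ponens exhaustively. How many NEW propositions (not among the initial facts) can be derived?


Initial facts: {B}
Apply modus ponens to closure:
  B and B->A  =>  A
  A and A->C  =>  C
Final known: {A, B, C}
New propositions: {A, C}
Count = 2

2


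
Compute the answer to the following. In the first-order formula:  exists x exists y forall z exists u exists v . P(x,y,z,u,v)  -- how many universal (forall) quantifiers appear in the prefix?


Quantifier prefix: exists x exists y forall z exists u exists v
Mark each quantifier type:
  E E U E E
Universal count = 1, Existential count = 4
Asked for universal (forall) quantifiers: 1

1


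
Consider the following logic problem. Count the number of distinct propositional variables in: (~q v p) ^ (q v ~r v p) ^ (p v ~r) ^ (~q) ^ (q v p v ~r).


Identify each variable that appears in the formula.
Variables found: p, q, r
Count = 3

3


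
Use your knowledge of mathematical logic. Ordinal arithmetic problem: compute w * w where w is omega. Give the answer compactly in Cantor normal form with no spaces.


Compute w * w.
Ordinal * is associative and left-distributive over +, but NOT commutative; for finite n>1, n*w = w but w*n stays w*n.
w * w = w^2 by definition.
Result = w^2

w^2


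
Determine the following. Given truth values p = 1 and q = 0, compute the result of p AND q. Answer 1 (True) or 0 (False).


p = 1, q = 0
Operation: p AND q
Evaluate: 1 AND 0 = 0

0


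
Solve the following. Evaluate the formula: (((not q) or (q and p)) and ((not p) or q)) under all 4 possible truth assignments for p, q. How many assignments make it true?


Check all 4 assignments:
p=0, q=0: 1
p=0, q=1: 0
p=1, q=0: 0
p=1, q=1: 1
Count of True = 2

2


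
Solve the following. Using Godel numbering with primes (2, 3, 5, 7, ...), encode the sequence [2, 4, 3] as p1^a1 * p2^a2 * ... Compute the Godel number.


Encode each element as an exponent of the corresponding prime:
  2^2 = 4
  3^4 = 81
  5^3 = 125
Product = 4 * 81 * 125 = 40500

40500


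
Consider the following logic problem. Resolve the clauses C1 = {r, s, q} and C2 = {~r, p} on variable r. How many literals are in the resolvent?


Remove r from C1 and ~r from C2.
C1 remainder: {s, q}
C2 remainder: {p}
Union (resolvent): {p, q, s}
Resolvent has 3 literal(s).

3


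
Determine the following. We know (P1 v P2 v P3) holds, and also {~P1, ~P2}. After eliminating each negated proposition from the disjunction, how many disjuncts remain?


Original disjuncts (3): P1, P2, P3
Negated (eliminate): ~P1, ~P2
Remaining disjuncts: P3
Count = 3 - 2 = 1

1


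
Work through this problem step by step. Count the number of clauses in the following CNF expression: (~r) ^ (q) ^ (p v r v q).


A CNF formula is a conjunction of clauses.
Clauses are separated by ^.
Counting the conjuncts: 3 clauses.

3


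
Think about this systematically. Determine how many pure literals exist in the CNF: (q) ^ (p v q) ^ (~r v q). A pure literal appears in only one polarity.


Check each variable for pure literal status:
p: pure positive
q: pure positive
r: pure negative
Pure literal count = 3

3


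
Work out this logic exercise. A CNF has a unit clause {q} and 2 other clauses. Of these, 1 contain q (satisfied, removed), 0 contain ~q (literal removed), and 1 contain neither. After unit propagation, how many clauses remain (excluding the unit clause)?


Satisfied (removed): 1
Shortened (remain): 0
Unchanged (remain): 1
Remaining = 0 + 1 = 1

1


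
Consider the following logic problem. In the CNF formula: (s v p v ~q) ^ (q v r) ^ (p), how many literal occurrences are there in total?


Counting literals in each clause:
Clause 1: 3 literal(s)
Clause 2: 2 literal(s)
Clause 3: 1 literal(s)
Total = 6

6


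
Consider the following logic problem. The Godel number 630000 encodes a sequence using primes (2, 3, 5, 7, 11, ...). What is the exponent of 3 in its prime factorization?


Factorize 630000 by dividing by 3 repeatedly.
Division steps: 3 divides 630000 exactly 2 time(s).
Exponent of 3 = 2

2


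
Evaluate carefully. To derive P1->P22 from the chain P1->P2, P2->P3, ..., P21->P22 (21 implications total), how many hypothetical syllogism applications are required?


With 21 implications in a chain connecting 22 propositions:
P1->P2, P2->P3, ..., P21->P22
Steps needed = (number of implications) - 1 = 21 - 1 = 20

20


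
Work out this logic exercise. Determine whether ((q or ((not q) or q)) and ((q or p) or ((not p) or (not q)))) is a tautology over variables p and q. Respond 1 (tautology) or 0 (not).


Check all 4 assignments:
p=0, q=0: 1
p=0, q=1: 1
p=1, q=0: 1
p=1, q=1: 1
Satisfying count = 4/4.
Tautology iff count = 4: yes.

1


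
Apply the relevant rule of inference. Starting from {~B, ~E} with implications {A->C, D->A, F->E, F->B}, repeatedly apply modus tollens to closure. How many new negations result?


Initial negated facts: {~B, ~E}
Apply modus tollens to closure:
  ~E and F->E  =>  ~F
Final negated: {~B, ~E, ~F}
New negations: {~F}
Count = 1

1


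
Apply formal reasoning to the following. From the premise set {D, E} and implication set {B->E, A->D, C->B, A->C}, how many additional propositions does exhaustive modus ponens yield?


Initial facts: {D, E}
Apply modus ponens to closure:
  (no implication fires)
Final known: {D, E}
New propositions: {(none)}
Count = 0

0


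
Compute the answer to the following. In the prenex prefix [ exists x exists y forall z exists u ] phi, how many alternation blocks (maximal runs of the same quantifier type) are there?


Quantifier-type sequence: E E A E  (A=forall, E=exists)
Group into maximal same-type runs:
  Ex2 | Ax1 | Ex1
Number of blocks = 3

3


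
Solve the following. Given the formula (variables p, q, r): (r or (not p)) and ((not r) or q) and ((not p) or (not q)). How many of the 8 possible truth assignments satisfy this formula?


Evaluate all 8 assignments for p, q, r:
p=0, q=0, r=0: 1
p=0, q=0, r=1: 0
p=0, q=1, r=0: 1
p=0, q=1, r=1: 1
p=1, q=0, r=0: 0
p=1, q=0, r=1: 0
p=1, q=1, r=0: 0
p=1, q=1, r=1: 0
Satisfying count = 3

3


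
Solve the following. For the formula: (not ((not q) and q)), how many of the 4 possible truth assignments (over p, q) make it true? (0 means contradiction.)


Check all 4 assignments:
p=0, q=0: 1
p=0, q=1: 1
p=1, q=0: 1
p=1, q=1: 1
Count of True = 4

4


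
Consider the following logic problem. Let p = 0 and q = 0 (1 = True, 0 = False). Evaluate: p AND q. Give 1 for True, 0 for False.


p = 0, q = 0
Operation: p AND q
Evaluate: 0 AND 0 = 0

0


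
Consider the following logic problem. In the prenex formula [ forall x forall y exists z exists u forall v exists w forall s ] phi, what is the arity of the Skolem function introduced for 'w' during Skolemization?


Quantifier prefix: forall x forall y exists z exists u forall v exists w forall s
'w' is existentially quantified at position 6.
Universal variables preceding it: x, y, v
Skolem function arity = 3

3


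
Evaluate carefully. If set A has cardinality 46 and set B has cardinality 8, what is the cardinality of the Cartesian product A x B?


The Cartesian product A x B contains all ordered pairs (a, b).
|A x B| = |A| * |B| = 46 * 8 = 368

368


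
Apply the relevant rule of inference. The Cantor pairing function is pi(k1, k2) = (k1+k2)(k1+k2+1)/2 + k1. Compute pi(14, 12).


k1 + k2 = 26
(k1+k2)(k1+k2+1)/2 = 26 * 27 / 2 = 351
pi = 351 + 14 = 365

365


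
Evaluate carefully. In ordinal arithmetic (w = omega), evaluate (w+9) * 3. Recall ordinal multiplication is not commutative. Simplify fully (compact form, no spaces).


Compute (w+9) * 3.
Ordinal * is associative and left-distributive over +, but NOT commutative; for finite n>1, n*w = w but w*n stays w*n.
(w+9) * 3 = (w+9) repeated 3 times. Each intermediate +9 is absorbed by the following w; only the last survives: w*3+9.
Result = w*3+9

w*3+9


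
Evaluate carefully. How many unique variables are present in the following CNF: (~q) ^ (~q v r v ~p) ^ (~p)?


Identify each variable that appears in the formula.
Variables found: p, q, r
Count = 3

3


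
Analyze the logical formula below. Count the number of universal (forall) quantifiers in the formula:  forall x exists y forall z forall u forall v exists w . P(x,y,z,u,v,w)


Quantifier prefix: forall x exists y forall z forall u forall v exists w
Mark each quantifier type:
  U E U U U E
Universal count = 4, Existential count = 2
Asked for universal (forall) quantifiers: 4

4


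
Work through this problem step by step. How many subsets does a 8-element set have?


The power set of a set with n elements has 2^n elements.
|P(S)| = 2^8 = 256

256


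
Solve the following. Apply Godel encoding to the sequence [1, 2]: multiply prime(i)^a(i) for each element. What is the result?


Encode each element as an exponent of the corresponding prime:
  2^1 = 2
  3^2 = 9
Product = 2 * 9 = 18

18


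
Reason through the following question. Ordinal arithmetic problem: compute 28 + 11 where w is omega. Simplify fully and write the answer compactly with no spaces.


Compute 28 + 11.
Ordinal + is associative but NOT commutative; for finite n>0, n + w = w but w + n stays w+n.
Both operands finite; ordinal + agrees with natural +: 28 + 11 = 39.
Result = 39

39


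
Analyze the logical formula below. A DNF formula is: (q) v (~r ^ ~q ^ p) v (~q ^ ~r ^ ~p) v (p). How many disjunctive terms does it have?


A DNF formula is a disjunction of terms (conjunctions).
Terms are separated by v.
Counting the disjuncts: 4 terms.

4


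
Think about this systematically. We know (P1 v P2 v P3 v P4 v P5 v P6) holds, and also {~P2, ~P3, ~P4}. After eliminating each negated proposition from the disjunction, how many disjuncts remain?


Original disjuncts (6): P1, P2, P3, P4, P5, P6
Negated (eliminate): ~P2, ~P3, ~P4
Remaining disjuncts: P1, P5, P6
Count = 6 - 3 = 3

3


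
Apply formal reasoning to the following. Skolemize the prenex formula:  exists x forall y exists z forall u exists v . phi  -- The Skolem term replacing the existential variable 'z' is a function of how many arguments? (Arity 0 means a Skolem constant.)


Quantifier prefix: exists x forall y exists z forall u exists v
'z' is existentially quantified at position 3.
Universal variables preceding it: y
Skolem function arity = 1

1


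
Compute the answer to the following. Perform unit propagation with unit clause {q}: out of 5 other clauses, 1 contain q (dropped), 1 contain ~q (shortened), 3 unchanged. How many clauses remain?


Satisfied (removed): 1
Shortened (remain): 1
Unchanged (remain): 3
Remaining = 1 + 3 = 4

4


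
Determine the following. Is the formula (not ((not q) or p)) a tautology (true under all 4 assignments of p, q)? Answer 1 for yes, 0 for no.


Check all 4 assignments:
p=0, q=0: 0
p=0, q=1: 1
p=1, q=0: 0
p=1, q=1: 0
Satisfying count = 1/4.
Tautology iff count = 4: no.

0


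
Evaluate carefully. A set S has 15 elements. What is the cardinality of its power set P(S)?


The power set of a set with n elements has 2^n elements.
|P(S)| = 2^15 = 32768

32768


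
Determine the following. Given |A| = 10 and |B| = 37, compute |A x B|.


The Cartesian product A x B contains all ordered pairs (a, b).
|A x B| = |A| * |B| = 10 * 37 = 370

370


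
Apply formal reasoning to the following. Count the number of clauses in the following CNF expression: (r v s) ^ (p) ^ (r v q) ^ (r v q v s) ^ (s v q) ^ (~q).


A CNF formula is a conjunction of clauses.
Clauses are separated by ^.
Counting the conjuncts: 6 clauses.

6


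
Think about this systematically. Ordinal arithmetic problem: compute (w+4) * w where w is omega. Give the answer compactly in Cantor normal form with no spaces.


Compute (w+4) * w.
Ordinal * is associative and left-distributive over +, but NOT commutative; for finite n>1, n*w = w but w*n stays w*n.
(w+4) * w = sup{(w+4)*k : k<w} = sup{w*k+4} = w^2 (the +4 tail is absorbed in the limit).
Result = w^2

w^2


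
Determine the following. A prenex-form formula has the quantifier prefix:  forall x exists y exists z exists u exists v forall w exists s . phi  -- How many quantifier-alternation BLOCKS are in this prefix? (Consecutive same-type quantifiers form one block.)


Quantifier-type sequence: A E E E E A E  (A=forall, E=exists)
Group into maximal same-type runs:
  Ax1 | Ex4 | Ax1 | Ex1
Number of blocks = 4

4


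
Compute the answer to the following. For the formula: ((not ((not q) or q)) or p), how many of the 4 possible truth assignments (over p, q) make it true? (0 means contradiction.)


Check all 4 assignments:
p=0, q=0: 0
p=0, q=1: 0
p=1, q=0: 1
p=1, q=1: 1
Count of True = 2

2


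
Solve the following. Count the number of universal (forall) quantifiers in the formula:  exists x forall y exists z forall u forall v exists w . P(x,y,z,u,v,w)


Quantifier prefix: exists x forall y exists z forall u forall v exists w
Mark each quantifier type:
  E U E U U E
Universal count = 3, Existential count = 3
Asked for universal (forall) quantifiers: 3

3
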